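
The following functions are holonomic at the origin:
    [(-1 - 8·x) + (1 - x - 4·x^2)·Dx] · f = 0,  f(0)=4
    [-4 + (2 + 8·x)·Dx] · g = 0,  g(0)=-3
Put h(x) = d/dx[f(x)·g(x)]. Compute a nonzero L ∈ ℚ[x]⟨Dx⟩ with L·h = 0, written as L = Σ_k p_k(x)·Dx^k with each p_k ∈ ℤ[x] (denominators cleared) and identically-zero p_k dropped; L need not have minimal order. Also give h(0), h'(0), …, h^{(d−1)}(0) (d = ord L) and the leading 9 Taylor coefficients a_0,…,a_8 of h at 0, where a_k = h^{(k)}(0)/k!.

f: a_k = 4, 4, 20, 36, 116, 260, 724, 1764, 4660, …
g: a_k = -3, -6, 6, -12, 30, -84, 252, -792, 2574, …
L₀ := L_f ⊗_s L_g (sym. prod.), ord ≤ 1.
Derive L from L₀ (diff closure).
L = (10 + 156·x + 540·x^2 + 800·x^3 + 960·x^4) + (-3 - 19·x - 30·x^2 + 56·x^3 + 352·x^4 + 384·x^5)·Dx  (order 1).
h: a_k = -36, -120, -756, -1488, -8580, -13176, -85596, -85728, -845532, …
ICs: h(0) = -36.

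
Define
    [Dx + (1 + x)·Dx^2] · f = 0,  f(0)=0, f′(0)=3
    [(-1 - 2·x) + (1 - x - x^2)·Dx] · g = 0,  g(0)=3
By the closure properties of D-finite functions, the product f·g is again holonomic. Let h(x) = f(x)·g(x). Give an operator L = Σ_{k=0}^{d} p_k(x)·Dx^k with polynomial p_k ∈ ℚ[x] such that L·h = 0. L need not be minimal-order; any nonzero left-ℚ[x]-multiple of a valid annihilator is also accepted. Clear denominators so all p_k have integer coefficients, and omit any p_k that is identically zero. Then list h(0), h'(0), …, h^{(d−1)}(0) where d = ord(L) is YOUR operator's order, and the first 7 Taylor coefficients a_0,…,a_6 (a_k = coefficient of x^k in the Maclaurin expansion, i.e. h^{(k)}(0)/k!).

L = (3 + 4·x) + (1 + 7·x + 5·x^2)·Dx + (-1 + 2·x^2 + x^3)·Dx^2  (order 2).
h: a_k = 0, 9, 9/2, 33/2, 75/4, 741/20, 543/10, …
ICs: h(0) = 0, h′(0) = 9.

f: a_k = 0, 3, -3/2, 1, -3/4, 3/5, -1/2, …
g: a_k = 3, 3, 6, 9, 15, 24, 39, …
f·g: L₀ = L_f ⊗_s L_g, ord ≤ 2·1.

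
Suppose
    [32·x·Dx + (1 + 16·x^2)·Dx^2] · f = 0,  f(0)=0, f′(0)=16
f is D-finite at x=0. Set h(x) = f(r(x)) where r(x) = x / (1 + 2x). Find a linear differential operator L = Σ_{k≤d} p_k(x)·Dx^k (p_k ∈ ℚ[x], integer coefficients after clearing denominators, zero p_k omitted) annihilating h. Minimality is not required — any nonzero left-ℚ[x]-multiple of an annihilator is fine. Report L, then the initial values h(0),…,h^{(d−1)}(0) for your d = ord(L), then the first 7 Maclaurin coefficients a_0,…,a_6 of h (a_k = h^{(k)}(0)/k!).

f: a_k = 0, 16, 0, -256/3, 0, 4096/5, 0, …
f∘r: x↦r, Dx↦Dx/r' in L_f ⇒ L₀.
L = (4 + 40·x)·Dx + (1 + 4·x + 20·x^2)·Dx^2  (order 2).
h: a_k = 0, 16, -32, -64/3, 384, -4864/5, -5632/3, …
ICs: h(0) = 0, h′(0) = 16.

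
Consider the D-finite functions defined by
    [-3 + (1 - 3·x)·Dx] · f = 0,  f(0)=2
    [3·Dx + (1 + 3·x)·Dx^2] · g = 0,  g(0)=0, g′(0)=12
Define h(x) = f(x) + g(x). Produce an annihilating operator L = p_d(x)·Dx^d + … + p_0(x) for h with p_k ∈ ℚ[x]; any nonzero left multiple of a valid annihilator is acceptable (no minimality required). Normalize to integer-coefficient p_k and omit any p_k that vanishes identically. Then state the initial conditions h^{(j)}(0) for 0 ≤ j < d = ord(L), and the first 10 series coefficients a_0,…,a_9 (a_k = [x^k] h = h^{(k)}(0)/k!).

L = (30 + 18·x)·Dx + (4 + 48·x + 36·x^2)·Dx^2 + (-1 - x + 9·x^2 + 9·x^3)·Dx^3  (order 3).
h: a_k = 2, 18, 0, 90, 81, 3402/5, 972, 39366/7, 19683/2, 48114, …
ICs: h(0) = 2, h′(0) = 18, h′′(0) = 0.

f: a_k = 2, 6, 18, 54, 162, 486, 1458, 4374, 13122, 39366, …
g: a_k = 0, 12, -18, 36, -81, 972/5, -486, 8748/7, -6561/2, 8748, …
L₀ := lclm(L_f,L_g); ord L₀ ≤ 1+2.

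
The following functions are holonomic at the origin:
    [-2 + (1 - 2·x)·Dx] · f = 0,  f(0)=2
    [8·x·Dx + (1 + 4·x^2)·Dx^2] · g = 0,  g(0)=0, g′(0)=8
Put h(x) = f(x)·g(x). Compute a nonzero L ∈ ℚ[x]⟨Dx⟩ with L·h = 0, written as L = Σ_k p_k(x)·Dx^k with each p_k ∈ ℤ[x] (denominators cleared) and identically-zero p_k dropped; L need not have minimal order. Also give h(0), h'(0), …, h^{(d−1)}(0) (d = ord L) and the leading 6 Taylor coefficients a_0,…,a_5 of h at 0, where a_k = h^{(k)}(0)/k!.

f: a_k = 2, 4, 8, 16, 32, 64, …
g: a_k = 0, 8, 0, -32/3, 0, 128/5, …
f·g: L₀ = L_f ⊗_s L_g, ord ≤ 1·2.
L = 16·x + (4 - 8·x + 32·x^2)·Dx + (-1 + 2·x - 4·x^2 + 8·x^3)·Dx^2  (order 2).
h: a_k = 0, 16, 32, 128/3, 256/3, 3328/15, …
ICs: h(0) = 0, h′(0) = 16.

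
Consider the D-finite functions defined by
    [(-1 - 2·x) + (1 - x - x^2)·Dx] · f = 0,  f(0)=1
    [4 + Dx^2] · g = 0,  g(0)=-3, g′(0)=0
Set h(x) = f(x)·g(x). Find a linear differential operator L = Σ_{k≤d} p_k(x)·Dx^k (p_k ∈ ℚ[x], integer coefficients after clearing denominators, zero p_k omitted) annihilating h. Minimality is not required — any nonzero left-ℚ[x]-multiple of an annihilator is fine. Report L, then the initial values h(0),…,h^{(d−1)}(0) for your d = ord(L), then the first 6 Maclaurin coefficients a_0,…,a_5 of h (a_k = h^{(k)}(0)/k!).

L = (-2 + 4·x + 4·x^2) + (2 + 4·x)·Dx + (-1 + x + x^2)·Dx^2  (order 2).
h: a_k = -3, -3, 0, -3, -5, -8, …
ICs: h(0) = -3, h′(0) = -3.

f: a_k = 1, 1, 2, 3, 5, 8, …
g: a_k = -3, 0, 6, 0, -2, 0, …
L₀ := L_f ⊗_s L_g (sym. prod.), ord ≤ 2.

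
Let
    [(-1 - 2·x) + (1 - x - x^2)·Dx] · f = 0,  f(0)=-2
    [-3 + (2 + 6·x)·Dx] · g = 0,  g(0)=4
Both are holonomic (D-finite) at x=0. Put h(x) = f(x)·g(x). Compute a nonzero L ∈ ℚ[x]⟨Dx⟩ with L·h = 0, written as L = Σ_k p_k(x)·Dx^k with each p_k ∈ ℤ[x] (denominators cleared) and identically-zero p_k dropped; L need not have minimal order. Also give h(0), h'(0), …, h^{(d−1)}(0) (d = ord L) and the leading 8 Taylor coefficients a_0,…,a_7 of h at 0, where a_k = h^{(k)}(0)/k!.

L = (5 + 7·x + 9·x^2) + (-2 - 4·x + 8·x^2 + 6·x^3)·Dx  (order 1).
h: a_k = -8, -20, -19, -105/2, -739/16, -4859/32, -10039/128, -131121/256, …
ICs: h(0) = -8.

f: a_k = -2, -2, -4, -6, -10, -16, -26, -42, …
g: a_k = 4, 6, -9/2, 27/4, -405/32, 1701/64, -15309/256, 72171/512, …
Sym-product of L_f,L_g gives L₀ (≤ ord 1).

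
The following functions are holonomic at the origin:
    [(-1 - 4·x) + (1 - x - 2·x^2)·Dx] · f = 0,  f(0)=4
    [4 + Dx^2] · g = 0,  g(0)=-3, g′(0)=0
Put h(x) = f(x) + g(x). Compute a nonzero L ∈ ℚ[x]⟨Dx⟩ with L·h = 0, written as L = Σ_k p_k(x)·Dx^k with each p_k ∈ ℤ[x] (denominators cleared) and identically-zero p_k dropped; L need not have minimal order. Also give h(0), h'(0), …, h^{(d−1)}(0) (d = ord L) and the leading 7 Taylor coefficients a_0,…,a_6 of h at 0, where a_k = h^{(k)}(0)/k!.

L = (68 + 304·x + 200·x^2 + 320·x^3 + 160·x^4 + 128·x^5) + (-20 + 12·x + 24·x^2 + 8·x^3 + 48·x^4 + 96·x^5 + 64·x^6)·Dx + (17 + 76·x + 50·x^2 + 80·x^3 + 40·x^4 + 32·x^5)·Dx^2 + (-5 + 3·x + 6·x^2 + 2·x^3 + 12·x^4 + 24·x^5 + 16·x^6)·Dx^3  (order 3).
h: a_k = 1, 4, 18, 20, 42, 84, 2584/15, …
ICs: h(0) = 1, h′(0) = 4, h′′(0) = 36.

f: a_k = 4, 4, 12, 20, 44, 84, 172, …
g: a_k = -3, 0, 6, 0, -2, 0, 4/15, …
f+g: L₀ = lclm(L_f,L_g), ord ≤ 1+2.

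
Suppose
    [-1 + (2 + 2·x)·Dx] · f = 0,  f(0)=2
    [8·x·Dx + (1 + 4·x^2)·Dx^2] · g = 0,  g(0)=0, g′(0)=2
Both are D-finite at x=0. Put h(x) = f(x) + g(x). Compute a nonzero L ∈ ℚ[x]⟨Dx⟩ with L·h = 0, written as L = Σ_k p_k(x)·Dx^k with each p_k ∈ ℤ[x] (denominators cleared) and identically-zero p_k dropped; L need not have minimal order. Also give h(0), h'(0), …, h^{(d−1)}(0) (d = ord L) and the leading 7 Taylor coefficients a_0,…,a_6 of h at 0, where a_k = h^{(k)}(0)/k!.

L = (-16 - 40·x + 192·x^2 + 96·x^3)·Dx + (-35 - 64·x + 328·x^2 + 768·x^3 + 336·x^4)·Dx^2 + (-2 + 30·x + 48·x^2 + 144·x^3 + 224·x^4 + 96·x^5)·Dx^3  (order 3).
h: a_k = 2, 3, -1/4, -61/24, -5/64, 4131/640, -21/512, …
ICs: h(0) = 2, h′(0) = 3, h′′(0) = -1/2.

f: a_k = 2, 1, -1/4, 1/8, -5/64, 7/128, -21/512, …
g: a_k = 0, 2, 0, -8/3, 0, 32/5, 0, …
f+g: L₀ = lclm(L_f,L_g), ord ≤ 1+2.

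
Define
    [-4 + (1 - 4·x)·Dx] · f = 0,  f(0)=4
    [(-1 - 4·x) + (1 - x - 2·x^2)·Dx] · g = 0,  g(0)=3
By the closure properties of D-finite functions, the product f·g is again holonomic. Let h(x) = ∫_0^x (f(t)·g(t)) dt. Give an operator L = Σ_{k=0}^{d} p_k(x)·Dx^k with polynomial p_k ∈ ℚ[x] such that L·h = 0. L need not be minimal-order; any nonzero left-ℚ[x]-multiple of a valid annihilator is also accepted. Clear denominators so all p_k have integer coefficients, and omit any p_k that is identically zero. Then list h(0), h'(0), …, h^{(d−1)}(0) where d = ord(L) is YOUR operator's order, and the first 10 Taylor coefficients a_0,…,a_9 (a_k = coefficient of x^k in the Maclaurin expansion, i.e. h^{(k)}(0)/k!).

f: a_k = 4, 16, 64, 256, 1024, 4096, 16384, 65536, 262144, 1048576, …
g: a_k = 3, 3, 9, 15, 33, 63, 129, 255, 513, 1023, …
Sym-product of L_f,L_g gives L₀ (≤ ord 1).
Integrate: L := L₀·Dx.
L = (-5 + 4·x + 24·x^2)·Dx + (1 - 5·x + 2·x^2 + 8·x^3)·Dx^2  (order 2).
h: a_k = 0, 12, 30, 92, 291, 4788/5, 3234, 78132/7, 78387/2, 418748/3, …
ICs: h(0) = 0, h′(0) = 12.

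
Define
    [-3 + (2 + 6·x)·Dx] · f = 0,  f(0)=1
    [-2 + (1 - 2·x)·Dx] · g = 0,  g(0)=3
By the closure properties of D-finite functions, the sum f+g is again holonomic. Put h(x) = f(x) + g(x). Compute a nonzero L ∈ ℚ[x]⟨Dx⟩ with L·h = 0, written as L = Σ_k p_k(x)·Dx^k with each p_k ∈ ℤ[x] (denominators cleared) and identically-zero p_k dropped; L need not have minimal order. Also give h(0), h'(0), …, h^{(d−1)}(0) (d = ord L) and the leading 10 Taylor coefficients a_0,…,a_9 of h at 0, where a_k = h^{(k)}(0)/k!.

L = (66 + 108·x) + (-41 - 156·x - 324·x^2)·Dx + (2 + 38·x + 24·x^2 - 216·x^3)·Dx^2  (order 2).
h: a_k = 4, 15/2, 87/8, 411/16, 5739/128, 26277/256, 181299/1024, 858603/2048, 22351155/32768, 114736641/65536, …
ICs: h(0) = 4, h′(0) = 15/2.

f: a_k = 1, 3/2, -9/8, 27/16, -405/128, 1701/256, -15309/1024, 72171/2048, -2814669/32768, 14073345/65536, …
g: a_k = 3, 6, 12, 24, 48, 96, 192, 384, 768, 1536, …
Sum ⇒ L₀ = lclm(L_f,L_g) in ℚ(x)⟨Dx⟩.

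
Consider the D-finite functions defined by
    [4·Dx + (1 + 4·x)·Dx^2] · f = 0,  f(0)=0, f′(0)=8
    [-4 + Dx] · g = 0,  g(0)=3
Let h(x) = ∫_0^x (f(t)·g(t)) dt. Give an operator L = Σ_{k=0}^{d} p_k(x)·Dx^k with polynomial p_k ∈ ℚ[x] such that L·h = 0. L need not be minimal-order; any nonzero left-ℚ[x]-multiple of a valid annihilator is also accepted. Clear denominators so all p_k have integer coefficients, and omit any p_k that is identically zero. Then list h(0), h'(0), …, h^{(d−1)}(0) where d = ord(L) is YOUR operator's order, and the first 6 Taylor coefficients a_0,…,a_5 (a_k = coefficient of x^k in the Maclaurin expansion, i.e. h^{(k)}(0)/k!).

L = 64·x·Dx + (-4 - 32·x)·Dx^2 + (1 + 4·x)·Dx^3  (order 3).
h: a_k = 0, 0, 12, 16, 32, 0, …
ICs: h(0) = 0, h′(0) = 0, h′′(0) = 24.

f: a_k = 0, 8, -16, 128/3, -128, 2048/5, …
g: a_k = 3, 12, 24, 32, 32, 128/5, …
Sym-product of L_f,L_g gives L₀ (≤ ord 2).
h=∫₀ˣh₀: take L = L₀·Dx.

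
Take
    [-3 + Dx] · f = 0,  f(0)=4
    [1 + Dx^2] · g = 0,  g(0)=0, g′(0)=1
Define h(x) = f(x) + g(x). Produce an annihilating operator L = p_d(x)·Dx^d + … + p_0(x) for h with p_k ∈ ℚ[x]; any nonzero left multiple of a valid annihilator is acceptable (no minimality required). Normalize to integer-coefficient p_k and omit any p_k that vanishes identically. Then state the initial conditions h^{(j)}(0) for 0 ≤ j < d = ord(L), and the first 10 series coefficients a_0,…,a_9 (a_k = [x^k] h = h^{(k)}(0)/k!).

L = -3 + Dx - 3·Dx^2 + Dx^3  (order 3).
h: a_k = 4, 13, 18, 107/6, 27/2, 973/120, 81/20, 8747/5040, 729/1120, 78733/362880, …
ICs: h(0) = 4, h′(0) = 13, h′′(0) = 36.

f: a_k = 4, 12, 18, 18, 27/2, 81/10, 81/20, 243/140, 729/1120, 243/1120, …
g: a_k = 0, 1, 0, -1/6, 0, 1/120, 0, -1/5040, 0, 1/362880, …
f+g: L₀ = lclm(L_f,L_g), ord ≤ 1+2.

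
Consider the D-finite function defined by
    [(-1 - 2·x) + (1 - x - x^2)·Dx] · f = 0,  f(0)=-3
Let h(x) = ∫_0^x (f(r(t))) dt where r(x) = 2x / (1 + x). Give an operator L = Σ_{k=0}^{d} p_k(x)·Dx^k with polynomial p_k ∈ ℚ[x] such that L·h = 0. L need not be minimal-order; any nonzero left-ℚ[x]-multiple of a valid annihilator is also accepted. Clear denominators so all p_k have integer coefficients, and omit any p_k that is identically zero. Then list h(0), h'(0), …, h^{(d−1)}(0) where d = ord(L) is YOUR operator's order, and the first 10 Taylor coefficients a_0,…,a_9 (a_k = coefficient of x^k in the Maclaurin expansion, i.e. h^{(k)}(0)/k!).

L = (2 + 10·x)·Dx + (-1 - x + 5·x^2 + 5·x^3)·Dx^2  (order 2).
h: a_k = 0, -3, -3, -6, -15/2, -18, -25, -450/7, -375/4, -250, …
ICs: h(0) = 0, h′(0) = -3.

f: a_k = -3, -3, -6, -9, -15, -24, -39, -63, -102, -165, …
f∘r: x↦r, Dx↦Dx/r' in L_f ⇒ L₀.
∫: right-multiply L₀ by Dx.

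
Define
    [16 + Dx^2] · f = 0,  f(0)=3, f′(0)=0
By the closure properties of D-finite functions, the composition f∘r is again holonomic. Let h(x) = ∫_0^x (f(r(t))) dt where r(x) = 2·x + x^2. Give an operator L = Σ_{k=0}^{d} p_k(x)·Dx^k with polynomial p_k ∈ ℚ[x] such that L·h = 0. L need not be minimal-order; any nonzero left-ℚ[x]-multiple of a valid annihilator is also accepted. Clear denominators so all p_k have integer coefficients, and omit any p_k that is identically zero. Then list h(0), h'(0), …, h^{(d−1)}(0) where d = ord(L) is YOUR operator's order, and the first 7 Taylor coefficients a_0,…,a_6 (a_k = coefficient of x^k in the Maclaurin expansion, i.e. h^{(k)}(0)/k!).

L = (64 + 192·x + 192·x^2 + 64·x^3)·Dx - Dx^2 + (1 + x)·Dx^3  (order 3).
h: a_k = 0, 3, 0, -32, -24, 488/5, 512/3, …
ICs: h(0) = 0, h′(0) = 3, h′′(0) = 0.

f: a_k = 3, 0, -24, 0, 32, 0, -256/15, …
L₀ from L_f via x↦r, Dx↦r'^{-1}Dx.
Integrate: L := L₀·Dx.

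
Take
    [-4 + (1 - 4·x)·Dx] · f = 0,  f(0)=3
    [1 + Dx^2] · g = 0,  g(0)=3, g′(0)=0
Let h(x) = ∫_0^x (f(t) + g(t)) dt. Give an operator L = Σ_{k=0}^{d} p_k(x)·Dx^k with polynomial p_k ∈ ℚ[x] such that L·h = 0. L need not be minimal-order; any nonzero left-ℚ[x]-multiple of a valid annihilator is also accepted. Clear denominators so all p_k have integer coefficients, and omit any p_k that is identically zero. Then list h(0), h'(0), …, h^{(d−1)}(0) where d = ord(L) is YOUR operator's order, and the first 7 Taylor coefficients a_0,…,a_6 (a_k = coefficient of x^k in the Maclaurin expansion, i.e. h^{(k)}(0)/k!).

L = (388 - 32·x + 64·x^2)·Dx + (-33 + 140·x - 48·x^2 + 64·x^3)·Dx^2 + (388 - 32·x + 64·x^2)·Dx^3 + (-33 + 140·x - 48·x^2 + 64·x^3)·Dx^4  (order 4).
h: a_k = 0, 6, 6, 31/2, 48, 1229/8, 512, …
ICs: h(0) = 0, h′(0) = 6, h′′(0) = 12, h′′′(0) = 93.

f: a_k = 3, 12, 48, 192, 768, 3072, 12288, …
g: a_k = 3, 0, -3/2, 0, 1/8, 0, -1/240, …
Sum ⇒ L₀ = lclm(L_f,L_g) in ℚ(x)⟨Dx⟩.
Integrate: L := L₀·Dx.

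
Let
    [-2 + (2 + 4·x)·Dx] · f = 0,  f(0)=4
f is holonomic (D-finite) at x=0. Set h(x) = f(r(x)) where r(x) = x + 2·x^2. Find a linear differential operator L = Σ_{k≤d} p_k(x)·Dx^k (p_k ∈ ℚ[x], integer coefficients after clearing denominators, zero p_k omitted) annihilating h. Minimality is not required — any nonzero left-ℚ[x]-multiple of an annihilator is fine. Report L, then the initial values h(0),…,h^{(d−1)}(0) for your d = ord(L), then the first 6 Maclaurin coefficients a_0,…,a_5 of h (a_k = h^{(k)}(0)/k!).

f: a_k = 4, 4, -2, 2, -5/2, 7/2, …
Change of var in L_f (x↦r) gives L₀.
L = (-1 - 4·x) + (1 + 2·x + 4·x^2)·Dx  (order 1).
h: a_k = 4, 4, 6, -6, 3/2, 15/2, …
ICs: h(0) = 4.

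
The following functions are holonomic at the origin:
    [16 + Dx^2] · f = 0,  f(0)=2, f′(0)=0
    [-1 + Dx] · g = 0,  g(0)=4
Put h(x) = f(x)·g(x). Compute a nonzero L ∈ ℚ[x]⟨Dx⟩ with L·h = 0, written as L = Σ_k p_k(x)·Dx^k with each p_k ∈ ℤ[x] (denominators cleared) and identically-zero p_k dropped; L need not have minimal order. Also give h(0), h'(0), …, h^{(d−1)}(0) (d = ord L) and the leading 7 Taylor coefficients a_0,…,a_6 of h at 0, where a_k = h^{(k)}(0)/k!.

L = 17 - 2·Dx + Dx^2  (order 2).
h: a_k = 8, 8, -60, -188/3, 161/3, 1121/15, -11/2, …
ICs: h(0) = 8, h′(0) = 8.

f: a_k = 2, 0, -16, 0, 64/3, 0, -512/45, …
g: a_k = 4, 4, 2, 2/3, 1/6, 1/30, 1/180, …
L₀ := L_f ⊗_s L_g (sym. prod.), ord ≤ 2.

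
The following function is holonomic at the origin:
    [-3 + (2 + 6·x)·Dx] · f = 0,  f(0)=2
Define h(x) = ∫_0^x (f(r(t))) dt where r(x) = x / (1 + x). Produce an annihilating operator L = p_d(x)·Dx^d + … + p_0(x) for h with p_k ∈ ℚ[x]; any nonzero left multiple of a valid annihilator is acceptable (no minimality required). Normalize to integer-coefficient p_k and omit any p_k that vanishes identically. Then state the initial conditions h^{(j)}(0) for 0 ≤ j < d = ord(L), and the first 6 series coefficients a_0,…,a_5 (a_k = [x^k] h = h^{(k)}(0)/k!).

f: a_k = 2, 3, -9/4, 27/8, -405/64, 1701/128, …
f∘r: x↦r, Dx↦Dx/r' in L_f ⇒ L₀.
h=∫h₀ ⇒ L = L₀·Dx.
L = -3·Dx + (2 + 10·x + 8·x^2)·Dx^2  (order 2).
h: a_k = 0, 2, 3/2, -7/4, 87/32, -1677/320, …
ICs: h(0) = 0, h′(0) = 2.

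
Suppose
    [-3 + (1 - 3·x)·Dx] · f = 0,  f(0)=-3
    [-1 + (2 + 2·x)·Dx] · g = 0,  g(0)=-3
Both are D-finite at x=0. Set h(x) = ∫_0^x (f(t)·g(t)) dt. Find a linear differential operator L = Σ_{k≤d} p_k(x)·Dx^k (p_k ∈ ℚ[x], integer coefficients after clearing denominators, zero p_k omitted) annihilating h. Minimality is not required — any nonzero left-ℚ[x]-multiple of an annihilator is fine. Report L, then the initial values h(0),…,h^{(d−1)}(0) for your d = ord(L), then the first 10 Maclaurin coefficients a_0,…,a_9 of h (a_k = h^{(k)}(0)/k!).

f: a_k = -3, -9, -27, -81, -243, -729, -2187, -6561, -19683, -59049, …
g: a_k = -3, -3/2, 3/8, -3/16, 15/128, -21/256, 63/1024, -99/2048, 1287/32768, -2145/65536, …
Sym-product of L_f,L_g gives L₀ (≤ ord 1).
Integrate: L := L₀·Dx.
L = (7 + 3·x)·Dx + (-2 + 4·x + 6·x^2)·Dx^2  (order 2).
h: a_k = 0, 9, 63/4, 249/8, 4491/64, 107739/640, 215499/512, 7757775/7168, 46546947/16384, 248249955/32768, …
ICs: h(0) = 0, h′(0) = 9.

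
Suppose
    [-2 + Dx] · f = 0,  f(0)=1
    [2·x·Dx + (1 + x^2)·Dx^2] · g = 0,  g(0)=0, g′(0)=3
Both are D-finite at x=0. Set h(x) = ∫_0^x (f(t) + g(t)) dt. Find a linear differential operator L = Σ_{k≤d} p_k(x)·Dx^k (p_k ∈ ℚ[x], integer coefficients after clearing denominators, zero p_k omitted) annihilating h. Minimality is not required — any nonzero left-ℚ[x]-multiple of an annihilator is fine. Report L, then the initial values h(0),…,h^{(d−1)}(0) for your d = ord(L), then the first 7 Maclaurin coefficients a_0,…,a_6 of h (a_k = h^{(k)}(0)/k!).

f: a_k = 1, 2, 2, 4/3, 2/3, 4/15, 4/45, …
g: a_k = 0, 3, 0, -1, 0, 3/5, 0, …
h₀=f+g: left-lcm gives L₀, ord ≤ 3.
h=∫₀ˣh₀: take L = L₀·Dx.
L = (2 - 4·x - 6·x^2 - 4·x^3)·Dx^2 + (-3 - x^2 - 2·x^4)·Dx^3 + (1 + x + 2·x^2 + x^3 + x^4)·Dx^4  (order 4).
h: a_k = 0, 1, 5/2, 2/3, 1/12, 2/15, 13/90, …
ICs: h(0) = 0, h′(0) = 1, h′′(0) = 5, h′′′(0) = 4.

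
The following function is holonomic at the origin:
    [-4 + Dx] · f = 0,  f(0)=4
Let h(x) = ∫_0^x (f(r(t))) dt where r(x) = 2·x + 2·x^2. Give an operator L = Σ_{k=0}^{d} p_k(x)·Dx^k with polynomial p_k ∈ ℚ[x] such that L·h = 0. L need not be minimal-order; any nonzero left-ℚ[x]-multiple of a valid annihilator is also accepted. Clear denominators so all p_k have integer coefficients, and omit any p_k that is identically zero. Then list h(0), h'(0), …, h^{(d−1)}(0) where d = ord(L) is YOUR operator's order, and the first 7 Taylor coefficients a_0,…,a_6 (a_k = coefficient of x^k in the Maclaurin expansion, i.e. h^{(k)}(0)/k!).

f: a_k = 4, 16, 32, 128/3, 128/3, 512/15, 1024/45, …
L₀ from L_f via x↦r, Dx↦r'^{-1}Dx.
Integrate: L := L₀·Dx.
L = (-8 - 16·x)·Dx + Dx^2  (order 2).
h: a_k = 0, 4, 16, 160/3, 448/3, 5504/15, 36352/45, …
ICs: h(0) = 0, h′(0) = 4.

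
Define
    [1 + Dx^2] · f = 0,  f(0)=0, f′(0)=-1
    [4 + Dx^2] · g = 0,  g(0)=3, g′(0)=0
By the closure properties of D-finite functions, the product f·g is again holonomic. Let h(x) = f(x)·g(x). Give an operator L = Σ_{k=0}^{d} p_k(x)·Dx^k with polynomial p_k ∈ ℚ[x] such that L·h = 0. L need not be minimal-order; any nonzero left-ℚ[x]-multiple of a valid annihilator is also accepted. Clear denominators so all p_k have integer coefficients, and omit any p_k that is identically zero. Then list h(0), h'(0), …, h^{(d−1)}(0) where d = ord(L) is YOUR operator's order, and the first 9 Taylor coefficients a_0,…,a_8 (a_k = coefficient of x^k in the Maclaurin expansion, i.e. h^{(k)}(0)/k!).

L = 9 + 10·Dx^2 + Dx^4  (order 4).
h: a_k = 0, -3, 0, 13/2, 0, -121/40, 0, 1093/1680, 0, …
ICs: h(0) = 0, h′(0) = -3, h′′(0) = 0, h′′′(0) = 39.

f: a_k = 0, -1, 0, 1/6, 0, -1/120, 0, 1/5040, 0, …
g: a_k = 3, 0, -6, 0, 2, 0, -4/15, 0, 2/105, …
L₀ := L_f ⊗_s L_g (sym. prod.), ord ≤ 4.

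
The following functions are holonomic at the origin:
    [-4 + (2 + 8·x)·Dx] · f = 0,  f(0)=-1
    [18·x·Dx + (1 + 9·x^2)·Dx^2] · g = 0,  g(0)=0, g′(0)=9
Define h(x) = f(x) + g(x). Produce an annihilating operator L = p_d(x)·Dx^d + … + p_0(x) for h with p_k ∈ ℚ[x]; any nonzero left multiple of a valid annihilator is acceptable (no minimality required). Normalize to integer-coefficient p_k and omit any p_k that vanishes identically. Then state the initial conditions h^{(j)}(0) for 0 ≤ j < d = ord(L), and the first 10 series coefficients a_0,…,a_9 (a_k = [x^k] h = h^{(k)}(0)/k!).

L = (-18 - 180·x + 486·x^2 + 972·x^3)·Dx + (-15 - 72·x - 9·x^2 + 1944·x^3 + 3402·x^4)·Dx^2 + (-1 + 5·x + 54·x^2 + 153·x^3 + 567·x^4 + 972·x^5)·Dx^3  (order 3).
h: a_k = -1, 7, 2, -31, 10, 589/5, 84, -8409/7, 858, 3701, …
ICs: h(0) = -1, h′(0) = 7, h′′(0) = 4.

f: a_k = -1, -2, 2, -4, 10, -28, 84, -264, 858, -2860, …
g: a_k = 0, 9, 0, -27, 0, 729/5, 0, -6561/7, 0, 6561, …
h₀=f+g: left-lcm gives L₀, ord ≤ 3.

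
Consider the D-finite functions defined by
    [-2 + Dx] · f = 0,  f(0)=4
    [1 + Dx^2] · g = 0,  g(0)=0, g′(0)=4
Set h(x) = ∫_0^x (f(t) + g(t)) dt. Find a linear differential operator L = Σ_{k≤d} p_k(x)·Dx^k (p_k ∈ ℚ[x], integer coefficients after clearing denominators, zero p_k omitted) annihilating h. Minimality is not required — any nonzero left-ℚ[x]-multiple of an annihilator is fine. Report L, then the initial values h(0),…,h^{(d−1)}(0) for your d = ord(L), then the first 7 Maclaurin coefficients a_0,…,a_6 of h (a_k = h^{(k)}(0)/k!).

f: a_k = 4, 8, 8, 16/3, 8/3, 16/15, 16/45, …
g: a_k = 0, 4, 0, -2/3, 0, 1/30, 0, …
Weyl lclm of L_f,L_g ⇒ L₀ (ord ≤ 3).
∫: right-multiply L₀ by Dx.
L = -2·Dx + Dx^2 - 2·Dx^3 + Dx^4  (order 4).
h: a_k = 0, 4, 6, 8/3, 7/6, 8/15, 11/60, …
ICs: h(0) = 0, h′(0) = 4, h′′(0) = 12, h′′′(0) = 16.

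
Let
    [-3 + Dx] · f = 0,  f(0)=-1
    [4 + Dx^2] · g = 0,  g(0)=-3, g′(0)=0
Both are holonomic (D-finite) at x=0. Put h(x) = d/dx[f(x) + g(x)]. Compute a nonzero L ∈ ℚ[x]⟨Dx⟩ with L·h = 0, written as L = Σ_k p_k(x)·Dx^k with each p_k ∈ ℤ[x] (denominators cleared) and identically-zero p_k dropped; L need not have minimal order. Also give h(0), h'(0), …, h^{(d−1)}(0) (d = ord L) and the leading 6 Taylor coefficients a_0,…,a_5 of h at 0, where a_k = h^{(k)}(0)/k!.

L = 12 - 4·Dx + 3·Dx^2 - Dx^3  (order 3).
h: a_k = -3, 3, -27/2, -43/2, -81/8, -179/40, …
ICs: h(0) = -3, h′(0) = 3, h′′(0) = -27.

f: a_k = -1, -3, -9/2, -9/2, -27/8, -81/40, …
g: a_k = -3, 0, 6, 0, -2, 0, …
Sum ⇒ L₀ = lclm(L_f,L_g) in ℚ(x)⟨Dx⟩.
h₀' ⇒ L via d/dx closure of L₀.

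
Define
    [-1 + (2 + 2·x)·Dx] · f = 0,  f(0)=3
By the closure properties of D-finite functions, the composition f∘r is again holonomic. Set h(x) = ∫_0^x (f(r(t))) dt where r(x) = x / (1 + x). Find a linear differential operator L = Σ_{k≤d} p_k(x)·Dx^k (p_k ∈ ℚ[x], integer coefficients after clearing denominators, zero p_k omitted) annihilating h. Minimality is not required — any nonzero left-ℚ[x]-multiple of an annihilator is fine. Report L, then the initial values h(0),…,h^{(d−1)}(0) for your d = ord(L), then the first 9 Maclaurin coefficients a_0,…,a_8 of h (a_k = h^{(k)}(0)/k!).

L = -Dx + (2 + 6·x + 4·x^2)·Dx^2  (order 2).
h: a_k = 0, 3, 3/4, -5/8, 39/64, -423/640, 399/512, -7059/7168, 21615/16384, …
ICs: h(0) = 0, h′(0) = 3.

f: a_k = 3, 3/2, -3/8, 3/16, -15/128, 21/256, -63/1024, 99/2048, -1287/32768, …
h₀=f(r): pull back L_f along r ⇒ L₀.
∫: right-multiply L₀ by Dx.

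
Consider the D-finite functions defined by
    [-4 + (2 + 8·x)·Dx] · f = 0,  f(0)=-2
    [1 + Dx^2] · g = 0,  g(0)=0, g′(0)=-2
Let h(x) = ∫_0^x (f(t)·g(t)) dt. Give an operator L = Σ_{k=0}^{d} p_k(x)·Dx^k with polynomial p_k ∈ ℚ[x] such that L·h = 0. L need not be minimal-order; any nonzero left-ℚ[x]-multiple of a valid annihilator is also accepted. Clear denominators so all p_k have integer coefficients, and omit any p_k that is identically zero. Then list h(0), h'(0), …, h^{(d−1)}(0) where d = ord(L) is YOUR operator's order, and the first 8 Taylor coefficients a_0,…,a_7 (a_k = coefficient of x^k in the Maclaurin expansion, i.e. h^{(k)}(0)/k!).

L = (13 + 8·x + 16·x^2)·Dx + (-4 - 16·x)·Dx^2 + (1 + 8·x + 16·x^2)·Dx^3  (order 3).
h: a_k = 0, 0, 2, 8/3, -13/6, 44/15, -1159/180, 547/35, …
ICs: h(0) = 0, h′(0) = 0, h′′(0) = 4.

f: a_k = -2, -4, 4, -8, 20, -56, 168, -528, …
g: a_k = 0, -2, 0, 1/3, 0, -1/60, 0, 1/2520, …
f·g: L₀ = L_f ⊗_s L_g, ord ≤ 1·2.
Integrate: L := L₀·Dx.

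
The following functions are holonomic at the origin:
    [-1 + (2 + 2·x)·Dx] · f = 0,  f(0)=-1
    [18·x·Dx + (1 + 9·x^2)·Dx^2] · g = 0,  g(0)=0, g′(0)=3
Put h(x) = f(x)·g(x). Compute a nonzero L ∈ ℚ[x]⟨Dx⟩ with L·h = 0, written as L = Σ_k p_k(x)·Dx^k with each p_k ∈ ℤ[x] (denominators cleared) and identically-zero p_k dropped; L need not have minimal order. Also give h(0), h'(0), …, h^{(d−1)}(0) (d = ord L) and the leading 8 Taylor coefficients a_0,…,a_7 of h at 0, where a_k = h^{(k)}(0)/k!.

f: a_k = -1, -1/2, 1/8, -1/16, 5/128, -7/256, 21/1024, -33/2048, …
g: a_k = 0, 3, 0, -9, 0, 243/5, 0, -2187/7, …
L₀ := L_f ⊗_s L_g (sym. prod.), ord ≤ 2.
L = (3 - 36·x - 9·x^2) + (-4 + 68·x + 108·x^2 + 36·x^3)·Dx + (4 + 8·x + 40·x^2 + 72·x^3 + 36·x^4)·Dx^2  (order 2).
h: a_k = 0, -3, -3/2, 75/8, 69/16, -31749/640, -30489/1280, 11404773/35840, …
ICs: h(0) = 0, h′(0) = -3.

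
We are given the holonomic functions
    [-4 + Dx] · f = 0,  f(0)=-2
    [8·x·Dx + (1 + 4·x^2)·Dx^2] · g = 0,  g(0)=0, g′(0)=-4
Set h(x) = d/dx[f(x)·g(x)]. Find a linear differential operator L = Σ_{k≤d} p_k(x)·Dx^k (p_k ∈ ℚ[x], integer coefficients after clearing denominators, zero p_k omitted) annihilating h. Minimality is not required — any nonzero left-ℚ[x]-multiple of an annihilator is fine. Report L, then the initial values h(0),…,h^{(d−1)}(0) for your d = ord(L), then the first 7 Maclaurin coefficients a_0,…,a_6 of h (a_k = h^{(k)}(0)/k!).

L = (8 - 64·x + 224·x^2 - 256·x^3 + 256·x^4) + (-6 + 24·x - 88·x^2 + 96·x^3 - 128·x^4)·Dx + (1 - 2·x + 8·x^2 - 8·x^3 + 16·x^4)·Dx^2  (order 2).
h: a_k = 8, 64, 160, 512/3, 128, 1024/3, 6656/15, …
ICs: h(0) = 8, h′(0) = 64.

f: a_k = -2, -8, -16, -64/3, -64/3, -256/15, -512/45, …
g: a_k = 0, -4, 0, 16/3, 0, -64/5, 0, …
Sym-product of L_f,L_g gives L₀ (≤ ord 2).
Differentiate: ansatz ord ≤ ord L₀ ⇒ L.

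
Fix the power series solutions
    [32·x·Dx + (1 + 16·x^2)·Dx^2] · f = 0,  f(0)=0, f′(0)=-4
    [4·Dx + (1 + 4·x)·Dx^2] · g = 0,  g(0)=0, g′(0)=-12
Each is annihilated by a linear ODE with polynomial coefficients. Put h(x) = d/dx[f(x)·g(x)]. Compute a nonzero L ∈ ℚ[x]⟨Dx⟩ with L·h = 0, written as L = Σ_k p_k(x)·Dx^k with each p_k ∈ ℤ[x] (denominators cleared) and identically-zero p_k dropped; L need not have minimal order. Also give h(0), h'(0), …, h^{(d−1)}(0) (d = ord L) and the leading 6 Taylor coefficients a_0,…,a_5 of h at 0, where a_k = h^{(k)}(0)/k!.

f: a_k = 0, -4, 0, 64/3, 0, -1024/5, …
g: a_k = 0, -12, 24, -64, 192, -3072/5, …
Sym-product of L_f,L_g gives L₀ (≤ ord 4).
h=h₀': d/dx-closure on L₀ ⇒ L.
L = (1536 + 11264·x + 81920·x^2 + 638976·x^3 + 1966080·x^4 + 3407872·x^5 + 4194304·x^7) + (288 + 7936·x + 78848·x^2 + 495616·x^3 + 2228224·x^4 + 6094848·x^5 + 9175040·x^6 + 3145728·x^7 + 14680064·x^8)·Dx + (48 + 1024·x + 12288·x^2 + 79872·x^3 + 368640·x^4 + 1277952·x^5 + 3145728·x^6 + 4718592·x^7 + 3145728·x^8 + 8388608·x^9)·Dx^2 + (5 + 72·x + 592·x^2 + 3584·x^3 + 16896·x^4 + 61440·x^5 + 172032·x^6 + 393216·x^7 + 589824·x^8 + 524288·x^9 + 1048576·x^10)·Dx^3  (order 3).
h: a_k = 0, 96, -288, 0, -1280, 106496/5, …
ICs: h(0) = 0, h′(0) = 96, h′′(0) = -576.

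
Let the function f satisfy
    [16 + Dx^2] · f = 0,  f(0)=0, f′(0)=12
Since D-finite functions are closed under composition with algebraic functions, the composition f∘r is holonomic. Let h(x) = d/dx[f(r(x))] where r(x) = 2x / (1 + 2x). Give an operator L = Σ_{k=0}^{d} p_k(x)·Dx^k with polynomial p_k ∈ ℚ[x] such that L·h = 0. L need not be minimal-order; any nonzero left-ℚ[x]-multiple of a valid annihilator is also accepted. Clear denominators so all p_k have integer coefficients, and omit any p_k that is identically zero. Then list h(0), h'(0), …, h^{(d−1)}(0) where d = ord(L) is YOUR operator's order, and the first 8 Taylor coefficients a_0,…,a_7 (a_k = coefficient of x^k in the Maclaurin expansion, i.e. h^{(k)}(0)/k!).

L = (88 + 96·x + 96·x^2) + (12 + 72·x + 144·x^2 + 96·x^3)·Dx + (1 + 8·x + 24·x^2 + 32·x^3 + 16·x^4)·Dx^2  (order 2).
h: a_k = 24, -96, -480, 5376, -24704, 69120, -1260032/15, -5152768/15, …
ICs: h(0) = 24, h′(0) = -96.

f: a_k = 0, 12, 0, -32, 0, 128/5, 0, -1024/105, …
Change of var in L_f (x↦r) gives L₀.
h₀' ⇒ L via d/dx closure of L₀.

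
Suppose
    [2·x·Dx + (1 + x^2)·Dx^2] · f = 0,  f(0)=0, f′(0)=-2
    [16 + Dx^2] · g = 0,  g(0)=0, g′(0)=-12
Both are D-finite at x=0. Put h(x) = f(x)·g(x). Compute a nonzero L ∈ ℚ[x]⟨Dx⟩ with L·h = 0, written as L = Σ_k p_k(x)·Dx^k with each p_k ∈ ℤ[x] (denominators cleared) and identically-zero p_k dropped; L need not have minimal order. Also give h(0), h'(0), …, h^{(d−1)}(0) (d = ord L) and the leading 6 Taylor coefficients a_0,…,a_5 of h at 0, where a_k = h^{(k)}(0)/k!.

f: a_k = 0, -2, 0, 2/3, 0, -2/5, …
g: a_k = 0, -12, 0, 32, 0, -128/5, …
Sym-product of L_f,L_g gives L₀ (≤ ord 4).
L = (5440 + 19136·x^2 + 25856·x^4 + 16384·x^6 + 4096·x^8) + (1152·x + 3200·x^3 + 3072·x^5 + 1024·x^7)·Dx + (612 + 2252·x^2 + 3168·x^4 + 2048·x^6 + 512·x^8)·Dx^2 + (72·x + 200·x^3 + 192·x^5 + 64·x^7)·Dx^3 + (17 + 66·x^2 + 97·x^4 + 64·x^6 + 16·x^8)·Dx^4  (order 4).
h: a_k = 0, 0, 24, 0, -72, 0, …
ICs: h(0) = 0, h′(0) = 0, h′′(0) = 48, h′′′(0) = 0.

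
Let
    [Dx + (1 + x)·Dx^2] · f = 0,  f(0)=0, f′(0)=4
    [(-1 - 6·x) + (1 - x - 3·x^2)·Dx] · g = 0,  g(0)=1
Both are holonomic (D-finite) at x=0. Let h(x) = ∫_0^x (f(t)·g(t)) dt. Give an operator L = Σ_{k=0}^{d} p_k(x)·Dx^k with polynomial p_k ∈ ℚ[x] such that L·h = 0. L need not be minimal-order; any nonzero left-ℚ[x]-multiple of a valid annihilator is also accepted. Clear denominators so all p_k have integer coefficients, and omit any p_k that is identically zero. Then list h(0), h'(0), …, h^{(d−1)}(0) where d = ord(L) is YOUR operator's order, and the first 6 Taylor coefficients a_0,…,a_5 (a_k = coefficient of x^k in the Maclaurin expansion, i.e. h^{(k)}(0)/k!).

f: a_k = 0, 4, -2, 4/3, -1, 4/5, …
g: a_k = 1, 1, 4, 7, 19, 40, …
Sym-product of L_f,L_g gives L₀ (≤ ord 2).
h=∫₀ˣh₀: take L = L₀·Dx.
L = (7 + 12·x)·Dx + (1 + 15·x + 15·x^2)·Dx^2 + (-1 + 4·x^2 + 3·x^3)·Dx^3  (order 3).
h: a_k = 0, 0, 2, 2/3, 23/6, 61/15, …
ICs: h(0) = 0, h′(0) = 0, h′′(0) = 4.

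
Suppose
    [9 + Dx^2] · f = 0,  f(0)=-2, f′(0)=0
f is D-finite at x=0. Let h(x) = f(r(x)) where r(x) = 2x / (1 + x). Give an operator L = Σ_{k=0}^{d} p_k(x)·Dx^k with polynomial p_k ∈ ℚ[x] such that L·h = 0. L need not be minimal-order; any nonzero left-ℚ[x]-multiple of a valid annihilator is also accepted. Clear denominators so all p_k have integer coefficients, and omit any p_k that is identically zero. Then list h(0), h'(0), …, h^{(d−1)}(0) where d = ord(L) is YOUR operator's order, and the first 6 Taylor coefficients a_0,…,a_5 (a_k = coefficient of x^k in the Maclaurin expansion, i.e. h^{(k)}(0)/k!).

L = 36 + (2 + 6·x + 6·x^2 + 2·x^3)·Dx + (1 + 4·x + 6·x^2 + 4·x^3 + x^4)·Dx^2  (order 2).
h: a_k = -2, 0, 36, -72, 0, 288, …
ICs: h(0) = -2, h′(0) = 0.

f: a_k = -2, 0, 9, 0, -27/4, 0, …
f∘r: x↦r, Dx↦Dx/r' in L_f ⇒ L₀.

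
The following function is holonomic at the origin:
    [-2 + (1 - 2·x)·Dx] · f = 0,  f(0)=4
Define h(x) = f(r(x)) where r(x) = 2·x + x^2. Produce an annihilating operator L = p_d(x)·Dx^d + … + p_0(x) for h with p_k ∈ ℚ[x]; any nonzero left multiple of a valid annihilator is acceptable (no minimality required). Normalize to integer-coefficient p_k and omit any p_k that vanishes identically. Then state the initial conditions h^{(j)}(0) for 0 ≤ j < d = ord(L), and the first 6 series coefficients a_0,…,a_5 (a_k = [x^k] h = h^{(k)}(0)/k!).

L = (4 + 4·x) + (-1 + 4·x + 2·x^2)·Dx  (order 1).
h: a_k = 4, 16, 72, 320, 1424, 6336, …
ICs: h(0) = 4.

f: a_k = 4, 8, 16, 32, 64, 128, …
Change of var in L_f (x↦r) gives L₀.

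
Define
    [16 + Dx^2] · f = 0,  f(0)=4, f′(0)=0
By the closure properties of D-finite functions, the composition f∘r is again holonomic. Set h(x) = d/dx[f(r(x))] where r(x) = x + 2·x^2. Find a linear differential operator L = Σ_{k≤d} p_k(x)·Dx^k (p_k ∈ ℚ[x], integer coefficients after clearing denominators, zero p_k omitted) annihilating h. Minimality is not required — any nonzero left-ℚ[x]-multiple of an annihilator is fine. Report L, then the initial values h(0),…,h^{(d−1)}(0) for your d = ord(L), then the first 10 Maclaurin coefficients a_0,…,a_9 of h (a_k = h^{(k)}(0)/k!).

L = (64 + 256·x + 1536·x^2 + 4096·x^3 + 4096·x^4) + (-12 - 48·x)·Dx + (1 + 8·x + 16·x^2)·Dx^2  (order 2).
h: a_k = 0, -64, -384, -1024/3, 5120/3, 90112/15, 114688/15, -1703936/315, -1114112/35, -134217728/2835, …
ICs: h(0) = 0, h′(0) = -64.

f: a_k = 4, 0, -32, 0, 128/3, 0, -1024/45, 0, 2048/315, 0, …
Substitute x→r, Dx→(1/r')Dx; clear ⇒ L₀.
Derive L from L₀ (diff closure).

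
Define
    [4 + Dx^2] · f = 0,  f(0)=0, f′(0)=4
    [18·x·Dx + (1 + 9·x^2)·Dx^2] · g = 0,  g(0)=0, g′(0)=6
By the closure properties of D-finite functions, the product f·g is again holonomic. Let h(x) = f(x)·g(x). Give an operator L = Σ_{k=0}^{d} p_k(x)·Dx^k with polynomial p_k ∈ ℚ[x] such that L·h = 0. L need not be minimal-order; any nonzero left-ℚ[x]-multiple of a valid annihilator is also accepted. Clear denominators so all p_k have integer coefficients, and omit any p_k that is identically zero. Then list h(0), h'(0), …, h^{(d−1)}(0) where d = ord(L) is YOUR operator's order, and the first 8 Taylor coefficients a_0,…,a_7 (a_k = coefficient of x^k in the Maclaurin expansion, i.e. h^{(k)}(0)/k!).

L = (2080 + 50256·x^2 + 89424·x^4 + 186624·x^6 + 419904·x^8) + (3168·x + 38880·x^3 + 139968·x^5 + 419904·x^7)·Dx + (572 + 13788·x^2 + 33048·x^4 + 93312·x^6 + 209952·x^8)·Dx^2 + (792·x + 9720·x^3 + 34992·x^5 + 104976·x^7)·Dx^3 + (13 + 306·x^2 + 2673·x^4 + 11664·x^6 + 26244·x^8)·Dx^4  (order 4).
h: a_k = 0, 0, 24, 0, -88, 0, 440, 0, …
ICs: h(0) = 0, h′(0) = 0, h′′(0) = 48, h′′′(0) = 0.

f: a_k = 0, 4, 0, -8/3, 0, 8/15, 0, -16/315, …
g: a_k = 0, 6, 0, -18, 0, 486/5, 0, -4374/7, …
Sym-product of L_f,L_g gives L₀ (≤ ord 4).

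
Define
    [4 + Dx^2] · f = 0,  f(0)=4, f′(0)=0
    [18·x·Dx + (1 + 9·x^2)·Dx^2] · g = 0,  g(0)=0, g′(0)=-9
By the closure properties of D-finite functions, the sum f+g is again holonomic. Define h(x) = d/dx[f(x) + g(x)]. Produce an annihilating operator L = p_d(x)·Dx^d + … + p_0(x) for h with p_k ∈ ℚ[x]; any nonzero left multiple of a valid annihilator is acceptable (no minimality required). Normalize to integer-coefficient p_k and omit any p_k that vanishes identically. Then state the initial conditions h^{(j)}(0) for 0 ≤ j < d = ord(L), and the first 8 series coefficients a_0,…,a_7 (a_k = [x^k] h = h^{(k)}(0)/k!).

f: a_k = 4, 0, -8, 0, 8/3, 0, -16/45, 0, …
g: a_k = 0, -9, 0, 27, 0, -729/5, 0, 6561/7, …
Sum ⇒ L₀ = lclm(L_f,L_g) in ℚ(x)⟨Dx⟩.
Derive L from L₀ (diff closure).
L = (-3744·x + 37584·x^3 + 11664·x^5) + (-28 + 864·x^2 + 10692·x^4 + 5832·x^6)·Dx + (-936·x + 9396·x^3 + 2916·x^5)·Dx^2 + (-7 + 216·x^2 + 2673·x^4 + 1458·x^6)·Dx^3  (order 3).
h: a_k = -9, -16, 81, 32/3, -729, -32/15, 6561, 64/315, …
ICs: h(0) = -9, h′(0) = -16, h′′(0) = 162.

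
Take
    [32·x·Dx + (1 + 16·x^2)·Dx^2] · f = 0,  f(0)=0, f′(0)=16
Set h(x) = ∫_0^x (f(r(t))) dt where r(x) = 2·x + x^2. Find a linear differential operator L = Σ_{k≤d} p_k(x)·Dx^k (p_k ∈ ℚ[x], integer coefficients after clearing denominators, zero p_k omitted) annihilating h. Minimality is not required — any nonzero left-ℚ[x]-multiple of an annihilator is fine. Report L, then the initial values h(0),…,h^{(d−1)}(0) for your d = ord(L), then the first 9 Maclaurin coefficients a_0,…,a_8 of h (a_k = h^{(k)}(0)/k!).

f: a_k = 0, 16, 0, -256/3, 0, 4096/5, 0, -65536/7, 0, …
Substitute x→r, Dx→(1/r')Dx; clear ⇒ L₀.
h=∫₀ˣh₀: take L = L₀·Dx.
L = (-1 + 128·x + 256·x^2 + 192·x^3 + 48·x^4)·Dx^2 + (1 + x + 64·x^2 + 128·x^3 + 80·x^4 + 16·x^5)·Dx^3  (order 3).
h: a_k = 0, 0, 16, 16/3, -512/3, -1024/5, 64256/15, 196352/21, -991232/7, …
ICs: h(0) = 0, h′(0) = 0, h′′(0) = 32.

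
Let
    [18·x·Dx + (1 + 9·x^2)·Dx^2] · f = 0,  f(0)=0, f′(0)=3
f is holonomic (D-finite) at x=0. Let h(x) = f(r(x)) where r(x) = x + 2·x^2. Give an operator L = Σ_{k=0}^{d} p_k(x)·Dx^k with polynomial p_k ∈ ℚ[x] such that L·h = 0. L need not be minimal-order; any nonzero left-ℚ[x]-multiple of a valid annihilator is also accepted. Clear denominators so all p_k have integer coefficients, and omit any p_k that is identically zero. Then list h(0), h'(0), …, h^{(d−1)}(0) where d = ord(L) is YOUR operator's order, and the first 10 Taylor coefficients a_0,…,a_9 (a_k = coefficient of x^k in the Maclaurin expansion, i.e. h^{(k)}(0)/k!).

f: a_k = 0, 3, 0, -9, 0, 243/5, 0, -2187/7, 0, 2187, …
Substitute x→r, Dx→(1/r')Dx; clear ⇒ L₀.
L = (-4 + 18·x + 144·x^2 + 432·x^3 + 432·x^4)·Dx + (1 + 4·x + 9·x^2 + 72·x^3 + 180·x^4 + 144·x^5)·Dx^2  (order 2).
h: a_k = 0, 3, 6, -9, -54, -297/5, 414, 11421/7, -486, -20169, …
ICs: h(0) = 0, h′(0) = 3.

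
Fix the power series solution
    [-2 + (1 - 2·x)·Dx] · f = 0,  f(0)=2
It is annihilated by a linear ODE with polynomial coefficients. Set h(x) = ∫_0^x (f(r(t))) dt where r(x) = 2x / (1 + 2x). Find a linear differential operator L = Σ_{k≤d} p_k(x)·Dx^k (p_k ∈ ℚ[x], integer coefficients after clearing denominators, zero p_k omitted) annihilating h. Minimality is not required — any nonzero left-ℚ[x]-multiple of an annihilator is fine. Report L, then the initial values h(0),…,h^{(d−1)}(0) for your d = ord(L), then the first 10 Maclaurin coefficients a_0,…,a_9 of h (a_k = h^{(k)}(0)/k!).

L = 4·Dx + (-1 + 4·x^2)·Dx^2  (order 2).
h: a_k = 0, 2, 4, 16/3, 8, 64/5, 64/3, 256/7, 64, 1024/9, …
ICs: h(0) = 0, h′(0) = 2.

f: a_k = 2, 4, 8, 16, 32, 64, 128, 256, 512, 1024, …
h₀=f(r): pull back L_f along r ⇒ L₀.
h=∫₀ˣh₀: take L = L₀·Dx.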